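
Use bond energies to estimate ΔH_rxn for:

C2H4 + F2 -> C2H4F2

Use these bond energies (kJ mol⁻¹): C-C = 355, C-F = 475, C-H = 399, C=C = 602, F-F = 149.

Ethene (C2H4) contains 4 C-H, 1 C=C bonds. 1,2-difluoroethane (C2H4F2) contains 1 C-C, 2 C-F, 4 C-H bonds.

ΔH ≈ −554 kJ

Bonds broken (reactants):
  C-H: 4 × 399 = 1596
  C=C: 1 × 602 = 602
  F-F: 1 × 149 = 149
  Σ(broken) = 2347 kJ
Bonds formed (products):
  C-C: 1 × 355 = 355
  C-F: 2 × 475 = 950
  C-H: 4 × 399 = 1596
  Σ(formed) = 2901 kJ
ΔH = Σ(broken) − Σ(formed) = 2347 − 2901 = −554 kJ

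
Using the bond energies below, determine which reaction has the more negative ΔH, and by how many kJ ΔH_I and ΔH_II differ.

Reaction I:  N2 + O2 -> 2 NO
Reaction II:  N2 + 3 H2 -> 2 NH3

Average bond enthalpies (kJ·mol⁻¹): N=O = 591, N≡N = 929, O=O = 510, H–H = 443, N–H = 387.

Reaction II, by 321 kJ

Reaction I:
  Bonds broken (reactants):
    N≡N: 1 × 929 = 929
    O=O: 1 × 510 = 510
    Σ(broken) = 1439 kJ
  Bonds formed (products):
    N=O: 2 × 591 = 1182
    Σ(formed) = 1182 kJ
  ΔH_I = 1439 − 1182 = +257 kJ
Reaction II:
  Bonds broken (reactants):
    H–H: 3 × 443 = 1329
    N≡N: 1 × 929 = 929
    Σ(broken) = 2258 kJ
  Bonds formed (products):
    N–H: 6 × 387 = 2322
    Σ(formed) = 2322 kJ
  ΔH_II = 2258 − 2322 = −64 kJ
ΔH_I − ΔH_II = +321 kJ, so reaction II has the more negative ΔH; |ΔH_I − ΔH_II| = 321 kJ.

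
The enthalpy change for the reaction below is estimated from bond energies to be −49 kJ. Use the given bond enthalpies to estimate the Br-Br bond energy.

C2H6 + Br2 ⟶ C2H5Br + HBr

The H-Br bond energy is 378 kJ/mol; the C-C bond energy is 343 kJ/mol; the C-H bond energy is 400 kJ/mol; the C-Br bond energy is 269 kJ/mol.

D(Br-Br) ≈ 198 kJ/mol

Let D be the Br-Br bond energy.
Σ(broken) = 1×D + 1×343 + 6×400 = 2743 + D
Σ(formed) = 1×269 + 1×343 + 5×400 + 1×378 = 2990
ΔH = Σ(broken) − Σ(formed) = (2743 + D) − (2990) = −247 + D
Setting this equal to −49 kJ gives D = 198 kJ/mol.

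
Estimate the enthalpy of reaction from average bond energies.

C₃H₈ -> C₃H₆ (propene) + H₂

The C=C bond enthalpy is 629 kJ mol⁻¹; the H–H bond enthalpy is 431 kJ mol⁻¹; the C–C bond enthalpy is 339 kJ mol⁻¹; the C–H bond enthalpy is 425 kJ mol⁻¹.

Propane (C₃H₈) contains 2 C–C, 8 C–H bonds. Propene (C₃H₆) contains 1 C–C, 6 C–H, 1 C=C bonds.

ΔH ≈ +129 kJ

Bonds broken (reactants):
  C–C: 2 × 339 = 678
  C–H: 8 × 425 = 3400
  Σ(broken) = 4078 kJ
Bonds formed (products):
  C–C: 1 × 339 = 339
  C–H: 6 × 425 = 2550
  C=C: 1 × 629 = 629
  H–H: 1 × 431 = 431
  Σ(formed) = 3949 kJ
ΔH = Σ(broken) − Σ(formed) = 4078 − 3949 = +129 kJ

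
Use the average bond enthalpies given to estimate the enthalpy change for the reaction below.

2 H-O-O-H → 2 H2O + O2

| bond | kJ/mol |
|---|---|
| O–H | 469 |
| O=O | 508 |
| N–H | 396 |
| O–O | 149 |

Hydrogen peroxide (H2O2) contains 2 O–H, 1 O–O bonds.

ΔH ≈ −210 kJ

Bonds broken (reactants):
  O–H: 4 × 469 = 1876
  O–O: 2 × 149 = 298
  Σ(broken) = 2174 kJ
Bonds formed (products):
  O–H: 4 × 469 = 1876
  O=O: 1 × 508 = 508
  Σ(formed) = 2384 kJ
ΔH = Σ(broken) − Σ(formed) = 2174 − 2384 = −210 kJ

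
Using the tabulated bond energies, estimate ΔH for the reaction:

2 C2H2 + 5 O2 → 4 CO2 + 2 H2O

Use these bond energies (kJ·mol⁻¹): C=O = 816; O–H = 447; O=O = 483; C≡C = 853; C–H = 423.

Bonds broken (reactants):
  C≡C: 2 × 853 = 1706
  C–H: 4 × 423 = 1692
  O=O: 5 × 483 = 2415
  Σ(broken) = 5813 kJ
Bonds formed (products):
  C=O: 8 × 816 = 6528
  O–H: 4 × 447 = 1788
  Σ(formed) = 8316 kJ
ΔH = Σ(broken) − Σ(formed) = 5813 − 8316 = −2503 kJ

ΔH ≈ −2503 kJ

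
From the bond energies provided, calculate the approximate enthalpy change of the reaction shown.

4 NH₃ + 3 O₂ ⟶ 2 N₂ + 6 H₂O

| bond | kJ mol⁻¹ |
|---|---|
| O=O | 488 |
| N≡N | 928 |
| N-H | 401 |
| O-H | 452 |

ΔH ≈ −1004 kJ

Bonds broken (reactants):
  N-H: 12 × 401 = 4812
  O=O: 3 × 488 = 1464
  Σ(broken) = 6276 kJ
Bonds formed (products):
  N≡N: 2 × 928 = 1856
  O-H: 12 × 452 = 5424
  Σ(formed) = 7280 kJ
ΔH = Σ(broken) − Σ(formed) = 6276 − 7280 = −1004 kJ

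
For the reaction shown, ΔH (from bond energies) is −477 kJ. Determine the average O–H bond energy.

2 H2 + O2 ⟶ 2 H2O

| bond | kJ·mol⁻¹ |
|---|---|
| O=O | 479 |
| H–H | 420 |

D(O–H) ≈ 449 kJ/mol

Let D be the O–H bond energy.
Σ(broken) = 2×420 + 1×479 = 1319
Σ(formed) = 4×D = 4D
ΔH = Σ(broken) − Σ(formed) = (1319) − (4D) = +1319 − 4D
Setting this equal to −477 kJ gives 4D = 1796, so D = 449 kJ/mol.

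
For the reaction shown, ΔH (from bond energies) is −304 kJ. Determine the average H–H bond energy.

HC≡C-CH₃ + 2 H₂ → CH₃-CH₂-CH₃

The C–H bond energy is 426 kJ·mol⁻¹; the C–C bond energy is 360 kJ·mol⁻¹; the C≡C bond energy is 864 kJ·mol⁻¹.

D(H–H) ≈ 448 kJ/mol

Let D be the H–H bond energy.
Σ(broken) = 1×864 + 1×360 + 4×426 + 2×D = 2928 + 2D
Σ(formed) = 2×360 + 8×426 = 4128
ΔH = Σ(broken) − Σ(formed) = (2928 + 2D) − (4128) = −1200 + 2D
Setting this equal to −304 kJ gives 2D = 896, so D = 448 kJ/mol.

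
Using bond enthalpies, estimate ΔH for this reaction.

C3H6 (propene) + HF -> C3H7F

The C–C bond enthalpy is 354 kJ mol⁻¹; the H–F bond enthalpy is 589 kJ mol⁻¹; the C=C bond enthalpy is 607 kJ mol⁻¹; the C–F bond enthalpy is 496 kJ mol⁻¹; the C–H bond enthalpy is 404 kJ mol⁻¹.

Bonds broken (reactants):
  C–C: 1 × 354 = 354
  C–H: 6 × 404 = 2424
  C=C: 1 × 607 = 607
  H–F: 1 × 589 = 589
  Σ(broken) = 3974 kJ
Bonds formed (products):
  C–C: 2 × 354 = 708
  C–F: 1 × 496 = 496
  C–H: 7 × 404 = 2828
  Σ(formed) = 4032 kJ
ΔH = Σ(broken) − Σ(formed) = 3974 − 4032 = −58 kJ

ΔH ≈ −58 kJ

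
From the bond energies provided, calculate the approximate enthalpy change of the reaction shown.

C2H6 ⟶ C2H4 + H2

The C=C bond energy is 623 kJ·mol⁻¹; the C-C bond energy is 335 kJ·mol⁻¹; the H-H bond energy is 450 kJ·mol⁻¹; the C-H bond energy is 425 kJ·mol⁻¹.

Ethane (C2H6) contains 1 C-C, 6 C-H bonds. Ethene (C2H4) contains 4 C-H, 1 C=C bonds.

Bonds broken (reactants):
  C-C: 1 × 335 = 335
  C-H: 6 × 425 = 2550
  Σ(broken) = 2885 kJ
Bonds formed (products):
  C-H: 4 × 425 = 1700
  C=C: 1 × 623 = 623
  H-H: 1 × 450 = 450
  Σ(formed) = 2773 kJ
ΔH = Σ(broken) − Σ(formed) = 2885 − 2773 = +112 kJ

ΔH ≈ +112 kJ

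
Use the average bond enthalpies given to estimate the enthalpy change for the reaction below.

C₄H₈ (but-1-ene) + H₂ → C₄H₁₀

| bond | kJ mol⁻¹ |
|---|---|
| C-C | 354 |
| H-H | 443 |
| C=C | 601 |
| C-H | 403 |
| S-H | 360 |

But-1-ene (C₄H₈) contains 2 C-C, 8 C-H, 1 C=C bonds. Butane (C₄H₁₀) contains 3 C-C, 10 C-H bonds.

Bonds broken (reactants):
  C-C: 2 × 354 = 708
  C-H: 8 × 403 = 3224
  C=C: 1 × 601 = 601
  H-H: 1 × 443 = 443
  Σ(broken) = 4976 kJ
Bonds formed (products):
  C-C: 3 × 354 = 1062
  C-H: 10 × 403 = 4030
  Σ(formed) = 5092 kJ
ΔH = Σ(broken) − Σ(formed) = 4976 − 5092 = −116 kJ

ΔH ≈ −116 kJ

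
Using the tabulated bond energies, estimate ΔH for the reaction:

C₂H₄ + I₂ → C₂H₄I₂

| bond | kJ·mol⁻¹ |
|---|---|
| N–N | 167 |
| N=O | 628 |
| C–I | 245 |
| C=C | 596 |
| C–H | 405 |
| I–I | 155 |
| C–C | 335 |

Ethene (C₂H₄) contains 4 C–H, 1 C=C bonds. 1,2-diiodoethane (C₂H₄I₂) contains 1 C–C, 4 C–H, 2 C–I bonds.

ΔH ≈ −74 kJ

Bonds broken (reactants):
  C–H: 4 × 405 = 1620
  C=C: 1 × 596 = 596
  I–I: 1 × 155 = 155
  Σ(broken) = 2371 kJ
Bonds formed (products):
  C–C: 1 × 335 = 335
  C–H: 4 × 405 = 1620
  C–I: 2 × 245 = 490
  Σ(formed) = 2445 kJ
ΔH = Σ(broken) − Σ(formed) = 2371 − 2445 = −74 kJ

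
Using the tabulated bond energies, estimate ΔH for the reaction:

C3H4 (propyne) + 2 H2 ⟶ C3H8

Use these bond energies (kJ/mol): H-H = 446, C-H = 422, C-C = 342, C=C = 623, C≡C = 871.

Bonds broken (reactants):
  C≡C: 1 × 871 = 871
  C-C: 1 × 342 = 342
  C-H: 4 × 422 = 1688
  H-H: 2 × 446 = 892
  Σ(broken) = 3793 kJ
Bonds formed (products):
  C-C: 2 × 342 = 684
  C-H: 8 × 422 = 3376
  Σ(formed) = 4060 kJ
ΔH = Σ(broken) − Σ(formed) = 3793 − 4060 = −267 kJ

ΔH ≈ −267 kJ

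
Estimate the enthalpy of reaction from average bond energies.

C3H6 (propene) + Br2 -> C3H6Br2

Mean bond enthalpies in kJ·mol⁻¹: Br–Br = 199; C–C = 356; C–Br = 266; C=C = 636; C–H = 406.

Bonds broken (reactants):
  Br–Br: 1 × 199 = 199
  C–C: 1 × 356 = 356
  C–H: 6 × 406 = 2436
  C=C: 1 × 636 = 636
  Σ(broken) = 3627 kJ
Bonds formed (products):
  C–Br: 2 × 266 = 532
  C–C: 2 × 356 = 712
  C–H: 6 × 406 = 2436
  Σ(formed) = 3680 kJ
ΔH = Σ(broken) − Σ(formed) = 3627 − 3680 = −53 kJ

ΔH ≈ −53 kJ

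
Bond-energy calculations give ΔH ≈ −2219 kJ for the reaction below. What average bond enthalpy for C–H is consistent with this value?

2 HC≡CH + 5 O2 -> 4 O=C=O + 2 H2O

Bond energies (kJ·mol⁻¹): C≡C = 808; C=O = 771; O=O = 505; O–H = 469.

Let D be the C–H bond energy.
Σ(broken) = 2×808 + 4×D + 5×505 = 4141 + 4D
Σ(formed) = 8×771 + 4×469 = 8044
ΔH = Σ(broken) − Σ(formed) = (4141 + 4D) − (8044) = −3903 + 4D
Setting this equal to −2219 kJ gives 4D = 1684, so D = 421 kJ/mol.

D(C–H) ≈ 421 kJ/mol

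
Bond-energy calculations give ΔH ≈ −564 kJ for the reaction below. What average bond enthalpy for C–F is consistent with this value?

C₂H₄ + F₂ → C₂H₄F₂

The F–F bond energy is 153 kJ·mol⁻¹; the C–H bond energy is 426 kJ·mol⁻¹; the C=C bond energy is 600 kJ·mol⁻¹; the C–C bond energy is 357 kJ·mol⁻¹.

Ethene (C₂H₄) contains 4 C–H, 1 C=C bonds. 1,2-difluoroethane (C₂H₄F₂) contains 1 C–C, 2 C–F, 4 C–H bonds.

D(C–F) ≈ 480 kJ/mol

Let D be the C–F bond energy.
Σ(broken) = 4×426 + 1×600 + 1×153 = 2457
Σ(formed) = 1×357 + 2×D + 4×426 = 2061 + 2D
ΔH = Σ(broken) − Σ(formed) = (2457) − (2061 + 2D) = +396 − 2D
Setting this equal to −564 kJ gives 2D = 960, so D = 480 kJ/mol.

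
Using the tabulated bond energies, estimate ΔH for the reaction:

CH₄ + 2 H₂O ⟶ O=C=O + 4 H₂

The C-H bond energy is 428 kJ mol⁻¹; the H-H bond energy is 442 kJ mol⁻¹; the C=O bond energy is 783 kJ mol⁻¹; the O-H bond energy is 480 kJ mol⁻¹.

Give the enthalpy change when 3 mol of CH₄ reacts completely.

ΔH = +894 kJ

Bonds broken (reactants):
  C-H: 4 × 428 = 1712
  O-H: 4 × 480 = 1920
  Σ(broken) = 3632 kJ
Bonds formed (products):
  C=O: 2 × 783 = 1566
  H-H: 4 × 442 = 1768
  Σ(formed) = 3334 kJ
ΔH = Σ(broken) − Σ(formed) = 3632 − 3334 = +298 kJ
For 3× the reaction as written: 3 × (+298) = +894 kJ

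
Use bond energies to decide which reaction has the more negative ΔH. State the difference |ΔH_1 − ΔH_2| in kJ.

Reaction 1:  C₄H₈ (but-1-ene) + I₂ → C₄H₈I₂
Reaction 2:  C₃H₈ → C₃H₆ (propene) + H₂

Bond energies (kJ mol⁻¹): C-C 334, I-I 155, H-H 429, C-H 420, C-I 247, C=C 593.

Reaction 1:
  Bonds broken (reactants):
    C-C: 2 × 334 = 668
    C-H: 8 × 420 = 3360
    C=C: 1 × 593 = 593
    I-I: 1 × 155 = 155
    Σ(broken) = 4776 kJ
  Bonds formed (products):
    C-C: 3 × 334 = 1002
    C-H: 8 × 420 = 3360
    C-I: 2 × 247 = 494
    Σ(formed) = 4856 kJ
  ΔH_1 = 4776 − 4856 = −80 kJ
Reaction 2:
  Bonds broken (reactants):
    C-C: 2 × 334 = 668
    C-H: 8 × 420 = 3360
    Σ(broken) = 4028 kJ
  Bonds formed (products):
    C-C: 1 × 334 = 334
    C-H: 6 × 420 = 2520
    C=C: 1 × 593 = 593
    H-H: 1 × 429 = 429
    Σ(formed) = 3876 kJ
  ΔH_2 = 4028 − 3876 = +152 kJ
ΔH_1 − ΔH_2 = −232 kJ, so reaction 1 has the more negative ΔH; |ΔH_1 − ΔH_2| = 232 kJ.

Reaction 1, by 232 kJ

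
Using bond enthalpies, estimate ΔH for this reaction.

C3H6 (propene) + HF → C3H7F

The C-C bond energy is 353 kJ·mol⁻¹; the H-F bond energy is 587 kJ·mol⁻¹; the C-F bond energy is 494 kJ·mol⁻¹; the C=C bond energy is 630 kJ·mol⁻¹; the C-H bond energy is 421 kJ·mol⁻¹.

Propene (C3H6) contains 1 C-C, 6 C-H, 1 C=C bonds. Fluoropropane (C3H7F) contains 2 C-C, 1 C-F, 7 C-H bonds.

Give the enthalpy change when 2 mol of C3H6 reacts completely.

ΔH = −102 kJ

Bonds broken (reactants):
  C-C: 1 × 353 = 353
  C-H: 6 × 421 = 2526
  C=C: 1 × 630 = 630
  H-F: 1 × 587 = 587
  Σ(broken) = 4096 kJ
Bonds formed (products):
  C-C: 2 × 353 = 706
  C-F: 1 × 494 = 494
  C-H: 7 × 421 = 2947
  Σ(formed) = 4147 kJ
ΔH = Σ(broken) − Σ(formed) = 4096 − 4147 = −51 kJ
For 2× the reaction as written: 2 × (−51) = −102 kJ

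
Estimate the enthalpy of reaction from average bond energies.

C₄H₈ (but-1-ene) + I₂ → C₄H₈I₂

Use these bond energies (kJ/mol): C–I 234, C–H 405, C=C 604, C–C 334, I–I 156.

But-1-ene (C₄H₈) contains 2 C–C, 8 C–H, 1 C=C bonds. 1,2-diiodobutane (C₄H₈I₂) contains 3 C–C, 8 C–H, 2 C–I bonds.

Bonds broken (reactants):
  C–C: 2 × 334 = 668
  C–H: 8 × 405 = 3240
  C=C: 1 × 604 = 604
  I–I: 1 × 156 = 156
  Σ(broken) = 4668 kJ
Bonds formed (products):
  C–C: 3 × 334 = 1002
  C–H: 8 × 405 = 3240
  C–I: 2 × 234 = 468
  Σ(formed) = 4710 kJ
ΔH = Σ(broken) − Σ(formed) = 4668 − 4710 = −42 kJ

ΔH ≈ −42 kJ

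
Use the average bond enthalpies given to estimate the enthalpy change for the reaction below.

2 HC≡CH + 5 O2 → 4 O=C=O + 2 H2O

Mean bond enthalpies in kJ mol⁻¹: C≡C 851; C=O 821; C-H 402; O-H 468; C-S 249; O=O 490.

Bonds broken (reactants):
  C≡C: 2 × 851 = 1702
  C-H: 4 × 402 = 1608
  O=O: 5 × 490 = 2450
  Σ(broken) = 5760 kJ
Bonds formed (products):
  C=O: 8 × 821 = 6568
  O-H: 4 × 468 = 1872
  Σ(formed) = 8440 kJ
ΔH = Σ(broken) − Σ(formed) = 5760 − 8440 = −2680 kJ

ΔH ≈ −2680 kJ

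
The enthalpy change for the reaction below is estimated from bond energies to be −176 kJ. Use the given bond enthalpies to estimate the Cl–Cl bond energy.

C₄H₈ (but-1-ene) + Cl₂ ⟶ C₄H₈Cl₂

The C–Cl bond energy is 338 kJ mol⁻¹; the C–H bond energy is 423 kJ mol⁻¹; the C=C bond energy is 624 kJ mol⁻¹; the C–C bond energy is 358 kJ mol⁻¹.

Let D be the Cl–Cl bond energy.
Σ(broken) = 2×358 + 8×423 + 1×624 + 1×D = 4724 + D
Σ(formed) = 3×358 + 2×338 + 8×423 = 5134
ΔH = Σ(broken) − Σ(formed) = (4724 + D) − (5134) = −410 + D
Setting this equal to −176 kJ gives D = 234 kJ/mol.

D(Cl–Cl) ≈ 234 kJ/mol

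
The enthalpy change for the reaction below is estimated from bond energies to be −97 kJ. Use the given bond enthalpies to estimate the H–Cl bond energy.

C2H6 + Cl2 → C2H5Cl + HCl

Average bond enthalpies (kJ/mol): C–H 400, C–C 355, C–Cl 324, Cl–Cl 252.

Let D be the H–Cl bond energy.
Σ(broken) = 1×355 + 6×400 + 1×252 = 3007
Σ(formed) = 1×355 + 1×324 + 5×400 + 1×D = 2679 + D
ΔH = Σ(broken) − Σ(formed) = (3007) − (2679 + D) = +328 − D
Setting this equal to −97 kJ gives D = 425 kJ/mol.

D(H–Cl) ≈ 425 kJ/mol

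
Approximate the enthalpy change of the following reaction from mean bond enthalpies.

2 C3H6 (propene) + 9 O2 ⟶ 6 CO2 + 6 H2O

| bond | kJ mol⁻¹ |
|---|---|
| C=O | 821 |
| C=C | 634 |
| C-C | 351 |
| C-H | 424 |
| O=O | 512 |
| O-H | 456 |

ΔH ≈ −3658 kJ

Bonds broken (reactants):
  C-C: 2 × 351 = 702
  C-H: 12 × 424 = 5088
  C=C: 2 × 634 = 1268
  O=O: 9 × 512 = 4608
  Σ(broken) = 11666 kJ
Bonds formed (products):
  C=O: 12 × 821 = 9852
  O-H: 12 × 456 = 5472
  Σ(formed) = 15324 kJ
ΔH = Σ(broken) − Σ(formed) = 11666 − 15324 = −3658 kJ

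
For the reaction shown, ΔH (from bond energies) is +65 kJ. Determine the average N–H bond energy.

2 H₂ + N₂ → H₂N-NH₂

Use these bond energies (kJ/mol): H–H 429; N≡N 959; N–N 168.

Let D be the N–H bond energy.
Σ(broken) = 2×429 + 1×959 = 1817
Σ(formed) = 4×D + 1×168 = 168 + 4D
ΔH = Σ(broken) − Σ(formed) = (1817) − (168 + 4D) = +1649 − 4D
Setting this equal to +65 kJ gives 4D = 1584, so D = 396 kJ/mol.

D(N–H) ≈ 396 kJ/mol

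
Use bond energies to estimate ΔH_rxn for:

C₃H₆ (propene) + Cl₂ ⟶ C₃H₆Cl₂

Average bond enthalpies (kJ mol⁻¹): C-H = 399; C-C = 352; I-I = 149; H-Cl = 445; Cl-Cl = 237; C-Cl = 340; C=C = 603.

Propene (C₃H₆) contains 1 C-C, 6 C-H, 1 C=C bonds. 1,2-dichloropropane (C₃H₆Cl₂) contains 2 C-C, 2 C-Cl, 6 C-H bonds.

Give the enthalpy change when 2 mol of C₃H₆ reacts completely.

Bonds broken (reactants):
  C-C: 1 × 352 = 352
  C-H: 6 × 399 = 2394
  C=C: 1 × 603 = 603
  Cl-Cl: 1 × 237 = 237
  Σ(broken) = 3586 kJ
Bonds formed (products):
  C-C: 2 × 352 = 704
  C-Cl: 2 × 340 = 680
  C-H: 6 × 399 = 2394
  Σ(formed) = 3778 kJ
ΔH = Σ(broken) − Σ(formed) = 3586 − 3778 = −192 kJ
For 2× the reaction as written: 2 × (−192) = −384 kJ

ΔH = −384 kJ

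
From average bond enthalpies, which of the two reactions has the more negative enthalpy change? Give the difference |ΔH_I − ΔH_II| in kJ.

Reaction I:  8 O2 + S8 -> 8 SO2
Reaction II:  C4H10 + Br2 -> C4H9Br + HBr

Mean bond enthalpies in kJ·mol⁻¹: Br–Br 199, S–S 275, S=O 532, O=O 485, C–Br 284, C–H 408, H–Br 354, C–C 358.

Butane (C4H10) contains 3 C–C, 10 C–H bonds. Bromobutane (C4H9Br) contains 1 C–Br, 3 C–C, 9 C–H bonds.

Reaction I:
  Bonds broken (reactants):
    O=O: 8 × 485 = 3880
    S–S: 8 × 275 = 2200
    Σ(broken) = 6080 kJ
  Bonds formed (products):
    S=O: 16 × 532 = 8512
    Σ(formed) = 8512 kJ
  ΔH_I = 6080 − 8512 = −2432 kJ
Reaction II:
  Bonds broken (reactants):
    Br–Br: 1 × 199 = 199
    C–C: 3 × 358 = 1074
    C–H: 10 × 408 = 4080
    Σ(broken) = 5353 kJ
  Bonds formed (products):
    C–Br: 1 × 284 = 284
    C–C: 3 × 358 = 1074
    C–H: 9 × 408 = 3672
    H–Br: 1 × 354 = 354
    Σ(formed) = 5384 kJ
  ΔH_II = 5353 − 5384 = −31 kJ
ΔH_I − ΔH_II = −2401 kJ, so reaction I has the more negative ΔH; |ΔH_I − ΔH_II| = 2401 kJ.

Reaction I, by 2401 kJ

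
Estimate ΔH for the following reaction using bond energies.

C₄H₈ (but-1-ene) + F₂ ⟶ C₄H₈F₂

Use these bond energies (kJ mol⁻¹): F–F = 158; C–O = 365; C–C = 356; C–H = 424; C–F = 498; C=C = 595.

ΔH ≈ −599 kJ

Bonds broken (reactants):
  C–C: 2 × 356 = 712
  C–H: 8 × 424 = 3392
  C=C: 1 × 595 = 595
  F–F: 1 × 158 = 158
  Σ(broken) = 4857 kJ
Bonds formed (products):
  C–C: 3 × 356 = 1068
  C–F: 2 × 498 = 996
  C–H: 8 × 424 = 3392
  Σ(formed) = 5456 kJ
ΔH = Σ(broken) − Σ(formed) = 4857 − 5456 = −599 kJ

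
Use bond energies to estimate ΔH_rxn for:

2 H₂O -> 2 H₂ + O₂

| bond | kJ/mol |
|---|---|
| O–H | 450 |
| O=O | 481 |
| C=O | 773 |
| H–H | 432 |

Bonds broken (reactants):
  O–H: 4 × 450 = 1800
  Σ(broken) = 1800 kJ
Bonds formed (products):
  H–H: 2 × 432 = 864
  O=O: 1 × 481 = 481
  Σ(formed) = 1345 kJ
ΔH = Σ(broken) − Σ(formed) = 1800 − 1345 = +455 kJ

ΔH ≈ +455 kJ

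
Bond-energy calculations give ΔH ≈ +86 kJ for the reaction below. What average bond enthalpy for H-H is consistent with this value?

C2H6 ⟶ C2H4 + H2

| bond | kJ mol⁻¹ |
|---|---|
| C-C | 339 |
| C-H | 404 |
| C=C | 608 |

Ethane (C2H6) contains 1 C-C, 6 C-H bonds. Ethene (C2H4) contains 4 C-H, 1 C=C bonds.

Let D be the H-H bond energy.
Σ(broken) = 1×339 + 6×404 = 2763
Σ(formed) = 4×404 + 1×608 + 1×D = 2224 + D
ΔH = Σ(broken) − Σ(formed) = (2763) − (2224 + D) = +539 − D
Setting this equal to +86 kJ gives D = 453 kJ/mol.

D(H-H) ≈ 453 kJ/mol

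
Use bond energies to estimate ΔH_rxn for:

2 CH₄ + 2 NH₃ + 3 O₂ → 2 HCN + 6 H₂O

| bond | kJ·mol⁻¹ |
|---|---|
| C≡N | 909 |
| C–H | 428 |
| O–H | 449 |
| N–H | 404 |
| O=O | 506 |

ΔH ≈ −696 kJ

Bonds broken (reactants):
  C–H: 8 × 428 = 3424
  N–H: 6 × 404 = 2424
  O=O: 3 × 506 = 1518
  Σ(broken) = 7366 kJ
Bonds formed (products):
  C≡N: 2 × 909 = 1818
  C–H: 2 × 428 = 856
  O–H: 12 × 449 = 5388
  Σ(formed) = 8062 kJ
ΔH = Σ(broken) − Σ(formed) = 7366 − 8062 = −696 kJ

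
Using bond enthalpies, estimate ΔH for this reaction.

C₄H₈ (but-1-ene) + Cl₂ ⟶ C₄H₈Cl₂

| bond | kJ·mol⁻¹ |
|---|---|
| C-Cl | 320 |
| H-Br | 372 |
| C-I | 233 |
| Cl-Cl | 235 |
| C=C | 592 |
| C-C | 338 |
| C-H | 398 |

Bonds broken (reactants):
  C-C: 2 × 338 = 676
  C-H: 8 × 398 = 3184
  C=C: 1 × 592 = 592
  Cl-Cl: 1 × 235 = 235
  Σ(broken) = 4687 kJ
Bonds formed (products):
  C-C: 3 × 338 = 1014
  C-Cl: 2 × 320 = 640
  C-H: 8 × 398 = 3184
  Σ(formed) = 4838 kJ
ΔH = Σ(broken) − Σ(formed) = 4687 − 4838 = −151 kJ

ΔH ≈ −151 kJ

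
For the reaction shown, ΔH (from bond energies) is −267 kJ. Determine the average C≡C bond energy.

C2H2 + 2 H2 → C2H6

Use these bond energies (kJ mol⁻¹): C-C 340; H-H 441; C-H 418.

D(C≡C) ≈ 863 kJ/mol

Let D be the C≡C bond energy.
Σ(broken) = 1×D + 2×418 + 2×441 = 1718 + D
Σ(formed) = 1×340 + 6×418 = 2848
ΔH = Σ(broken) − Σ(formed) = (1718 + D) − (2848) = −1130 + D
Setting this equal to −267 kJ gives D = 863 kJ/mol.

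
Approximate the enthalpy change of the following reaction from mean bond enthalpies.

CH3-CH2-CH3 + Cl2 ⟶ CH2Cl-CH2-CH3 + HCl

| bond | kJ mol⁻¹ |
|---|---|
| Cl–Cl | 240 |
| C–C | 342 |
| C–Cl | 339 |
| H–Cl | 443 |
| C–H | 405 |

Bonds broken (reactants):
  C–C: 2 × 342 = 684
  C–H: 8 × 405 = 3240
  Cl–Cl: 1 × 240 = 240
  Σ(broken) = 4164 kJ
Bonds formed (products):
  C–C: 2 × 342 = 684
  C–Cl: 1 × 339 = 339
  C–H: 7 × 405 = 2835
  H–Cl: 1 × 443 = 443
  Σ(formed) = 4301 kJ
ΔH = Σ(broken) − Σ(formed) = 4164 − 4301 = −137 kJ

ΔH ≈ −137 kJ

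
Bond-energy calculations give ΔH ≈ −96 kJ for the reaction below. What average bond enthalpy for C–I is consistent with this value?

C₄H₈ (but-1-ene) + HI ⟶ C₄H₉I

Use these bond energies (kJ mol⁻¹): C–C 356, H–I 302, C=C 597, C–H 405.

D(C–I) ≈ 234 kJ/mol

Let D be the C–I bond energy.
Σ(broken) = 2×356 + 8×405 + 1×597 + 1×302 = 4851
Σ(formed) = 3×356 + 9×405 + 1×D = 4713 + D
ΔH = Σ(broken) − Σ(formed) = (4851) − (4713 + D) = +138 − D
Setting this equal to −96 kJ gives D = 234 kJ/mol.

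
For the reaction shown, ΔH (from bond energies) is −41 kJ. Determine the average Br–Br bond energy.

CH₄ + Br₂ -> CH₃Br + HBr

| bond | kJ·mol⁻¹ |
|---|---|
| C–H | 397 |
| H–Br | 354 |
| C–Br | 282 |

D(Br–Br) ≈ 198 kJ/mol

Let D be the Br–Br bond energy.
Σ(broken) = 1×D + 4×397 = 1588 + D
Σ(formed) = 1×282 + 3×397 + 1×354 = 1827
ΔH = Σ(broken) − Σ(formed) = (1588 + D) − (1827) = −239 + D
Setting this equal to −41 kJ gives D = 198 kJ/mol.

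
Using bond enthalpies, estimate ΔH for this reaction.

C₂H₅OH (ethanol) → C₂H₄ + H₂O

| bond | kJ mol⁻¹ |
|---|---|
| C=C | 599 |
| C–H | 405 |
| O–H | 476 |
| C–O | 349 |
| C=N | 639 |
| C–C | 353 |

ΔH ≈ +32 kJ

Bonds broken (reactants):
  C–C: 1 × 353 = 353
  C–H: 5 × 405 = 2025
  C–O: 1 × 349 = 349
  O–H: 1 × 476 = 476
  Σ(broken) = 3203 kJ
Bonds formed (products):
  C–H: 4 × 405 = 1620
  C=C: 1 × 599 = 599
  O–H: 2 × 476 = 952
  Σ(formed) = 3171 kJ
ΔH = Σ(broken) − Σ(formed) = 3203 − 3171 = +32 kJ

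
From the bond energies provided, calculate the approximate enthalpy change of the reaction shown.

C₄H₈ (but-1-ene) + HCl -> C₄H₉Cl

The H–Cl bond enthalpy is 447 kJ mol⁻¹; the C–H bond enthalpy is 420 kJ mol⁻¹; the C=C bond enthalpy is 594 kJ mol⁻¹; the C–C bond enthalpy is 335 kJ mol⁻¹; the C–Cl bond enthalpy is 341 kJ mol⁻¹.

ΔH ≈ −55 kJ

Bonds broken (reactants):
  C–C: 2 × 335 = 670
  C–H: 8 × 420 = 3360
  C=C: 1 × 594 = 594
  H–Cl: 1 × 447 = 447
  Σ(broken) = 5071 kJ
Bonds formed (products):
  C–C: 3 × 335 = 1005
  C–Cl: 1 × 341 = 341
  C–H: 9 × 420 = 3780
  Σ(formed) = 5126 kJ
ΔH = Σ(broken) − Σ(formed) = 5071 − 5126 = −55 kJ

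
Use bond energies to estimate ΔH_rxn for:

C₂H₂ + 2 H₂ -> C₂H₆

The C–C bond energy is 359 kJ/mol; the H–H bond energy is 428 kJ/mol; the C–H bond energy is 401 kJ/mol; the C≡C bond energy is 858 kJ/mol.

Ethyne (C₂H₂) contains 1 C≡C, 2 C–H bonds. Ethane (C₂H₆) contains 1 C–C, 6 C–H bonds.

ΔH ≈ −249 kJ

Bonds broken (reactants):
  C≡C: 1 × 858 = 858
  C–H: 2 × 401 = 802
  H–H: 2 × 428 = 856
  Σ(broken) = 2516 kJ
Bonds formed (products):
  C–C: 1 × 359 = 359
  C–H: 6 × 401 = 2406
  Σ(formed) = 2765 kJ
ΔH = Σ(broken) − Σ(formed) = 2516 − 2765 = −249 kJ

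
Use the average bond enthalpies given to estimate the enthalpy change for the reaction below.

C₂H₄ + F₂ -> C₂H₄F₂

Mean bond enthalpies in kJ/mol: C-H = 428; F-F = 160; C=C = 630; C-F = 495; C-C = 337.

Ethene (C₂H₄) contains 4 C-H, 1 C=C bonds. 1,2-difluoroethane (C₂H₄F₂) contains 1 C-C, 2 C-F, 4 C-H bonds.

Bonds broken (reactants):
  C-H: 4 × 428 = 1712
  C=C: 1 × 630 = 630
  F-F: 1 × 160 = 160
  Σ(broken) = 2502 kJ
Bonds formed (products):
  C-C: 1 × 337 = 337
  C-F: 2 × 495 = 990
  C-H: 4 × 428 = 1712
  Σ(formed) = 3039 kJ
ΔH = Σ(broken) − Σ(formed) = 2502 − 3039 = −537 kJ

ΔH ≈ −537 kJ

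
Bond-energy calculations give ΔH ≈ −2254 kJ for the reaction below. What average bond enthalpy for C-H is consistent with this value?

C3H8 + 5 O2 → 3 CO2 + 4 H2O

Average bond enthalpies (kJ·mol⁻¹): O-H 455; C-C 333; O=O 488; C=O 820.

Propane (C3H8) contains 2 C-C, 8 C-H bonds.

Let D be the C-H bond energy.
Σ(broken) = 2×333 + 8×D + 5×488 = 3106 + 8D
Σ(formed) = 6×820 + 8×455 = 8560
ΔH = Σ(broken) − Σ(formed) = (3106 + 8D) − (8560) = −5454 + 8D
Setting this equal to −2254 kJ gives 8D = 3200, so D = 400 kJ/mol.

D(C-H) ≈ 400 kJ/mol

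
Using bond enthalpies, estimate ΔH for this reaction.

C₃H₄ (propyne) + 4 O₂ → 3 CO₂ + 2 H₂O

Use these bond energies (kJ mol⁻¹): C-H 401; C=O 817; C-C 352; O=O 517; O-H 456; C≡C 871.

ΔH ≈ −1831 kJ

Bonds broken (reactants):
  C≡C: 1 × 871 = 871
  C-C: 1 × 352 = 352
  C-H: 4 × 401 = 1604
  O=O: 4 × 517 = 2068
  Σ(broken) = 4895 kJ
Bonds formed (products):
  C=O: 6 × 817 = 4902
  O-H: 4 × 456 = 1824
  Σ(formed) = 6726 kJ
ΔH = Σ(broken) − Σ(formed) = 4895 − 6726 = −1831 kJ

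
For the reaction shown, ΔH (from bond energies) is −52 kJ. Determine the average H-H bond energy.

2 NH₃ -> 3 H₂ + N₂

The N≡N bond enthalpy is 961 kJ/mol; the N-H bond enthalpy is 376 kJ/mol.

D(H-H) ≈ 449 kJ/mol

Let D be the H-H bond energy.
Σ(broken) = 6×376 = 2256
Σ(formed) = 3×D + 1×961 = 961 + 3D
ΔH = Σ(broken) − Σ(formed) = (2256) − (961 + 3D) = +1295 − 3D
Setting this equal to −52 kJ gives 3D = 1347, so D = 449 kJ/mol.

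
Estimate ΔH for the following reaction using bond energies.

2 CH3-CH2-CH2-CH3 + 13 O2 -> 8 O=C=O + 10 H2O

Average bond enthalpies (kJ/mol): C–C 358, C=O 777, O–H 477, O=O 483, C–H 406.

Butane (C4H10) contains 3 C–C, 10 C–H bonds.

Bonds broken (reactants):
  C–C: 6 × 358 = 2148
  C–H: 20 × 406 = 8120
  O=O: 13 × 483 = 6279
  Σ(broken) = 16547 kJ
Bonds formed (products):
  C=O: 16 × 777 = 12432
  O–H: 20 × 477 = 9540
  Σ(formed) = 21972 kJ
ΔH = Σ(broken) − Σ(formed) = 16547 − 21972 = −5425 kJ

ΔH ≈ −5425 kJ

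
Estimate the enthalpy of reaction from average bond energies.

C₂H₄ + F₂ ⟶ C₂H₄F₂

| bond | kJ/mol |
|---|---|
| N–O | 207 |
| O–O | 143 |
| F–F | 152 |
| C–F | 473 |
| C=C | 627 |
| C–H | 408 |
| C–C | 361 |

ΔH ≈ −528 kJ

Bonds broken (reactants):
  C–H: 4 × 408 = 1632
  C=C: 1 × 627 = 627
  F–F: 1 × 152 = 152
  Σ(broken) = 2411 kJ
Bonds formed (products):
  C–C: 1 × 361 = 361
  C–F: 2 × 473 = 946
  C–H: 4 × 408 = 1632
  Σ(formed) = 2939 kJ
ΔH = Σ(broken) − Σ(formed) = 2411 − 2939 = −528 kJ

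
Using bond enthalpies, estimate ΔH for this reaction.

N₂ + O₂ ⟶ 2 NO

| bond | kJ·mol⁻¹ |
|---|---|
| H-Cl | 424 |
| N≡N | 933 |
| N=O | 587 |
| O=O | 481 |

Bonds broken (reactants):
  N≡N: 1 × 933 = 933
  O=O: 1 × 481 = 481
  Σ(broken) = 1414 kJ
Bonds formed (products):
  N=O: 2 × 587 = 1174
  Σ(formed) = 1174 kJ
ΔH = Σ(broken) − Σ(formed) = 1414 − 1174 = +240 kJ

ΔH ≈ +240 kJ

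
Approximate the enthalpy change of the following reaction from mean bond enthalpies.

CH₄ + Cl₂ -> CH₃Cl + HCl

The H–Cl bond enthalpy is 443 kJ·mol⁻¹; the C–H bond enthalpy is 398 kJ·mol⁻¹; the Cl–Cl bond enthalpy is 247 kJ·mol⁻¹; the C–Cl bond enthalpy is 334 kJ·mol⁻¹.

ΔH ≈ −132 kJ

Bonds broken (reactants):
  C–H: 4 × 398 = 1592
  Cl–Cl: 1 × 247 = 247
  Σ(broken) = 1839 kJ
Bonds formed (products):
  C–Cl: 1 × 334 = 334
  C–H: 3 × 398 = 1194
  H–Cl: 1 × 443 = 443
  Σ(formed) = 1971 kJ
ΔH = Σ(broken) − Σ(formed) = 1839 − 1971 = −132 kJ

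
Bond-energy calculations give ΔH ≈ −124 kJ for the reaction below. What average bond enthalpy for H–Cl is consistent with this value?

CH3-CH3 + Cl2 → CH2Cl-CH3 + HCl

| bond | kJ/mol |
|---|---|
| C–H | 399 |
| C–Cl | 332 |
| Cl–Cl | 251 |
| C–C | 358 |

Let D be the H–Cl bond energy.
Σ(broken) = 1×358 + 6×399 + 1×251 = 3003
Σ(formed) = 1×358 + 1×332 + 5×399 + 1×D = 2685 + D
ΔH = Σ(broken) − Σ(formed) = (3003) − (2685 + D) = +318 − D
Setting this equal to −124 kJ gives D = 442 kJ/mol.

D(H–Cl) ≈ 442 kJ/mol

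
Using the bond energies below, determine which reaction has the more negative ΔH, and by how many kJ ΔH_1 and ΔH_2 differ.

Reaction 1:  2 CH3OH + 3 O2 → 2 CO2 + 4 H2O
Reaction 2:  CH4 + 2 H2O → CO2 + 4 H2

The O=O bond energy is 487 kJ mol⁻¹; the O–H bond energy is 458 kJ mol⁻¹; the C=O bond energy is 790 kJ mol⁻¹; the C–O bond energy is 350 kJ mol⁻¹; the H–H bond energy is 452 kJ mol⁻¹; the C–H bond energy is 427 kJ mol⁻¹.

Reaction 1, by 1337 kJ

Reaction 1:
  Bonds broken (reactants):
    C–H: 6 × 427 = 2562
    C–O: 2 × 350 = 700
    O–H: 2 × 458 = 916
    O=O: 3 × 487 = 1461
    Σ(broken) = 5639 kJ
  Bonds formed (products):
    C=O: 4 × 790 = 3160
    O–H: 8 × 458 = 3664
    Σ(formed) = 6824 kJ
  ΔH_1 = 5639 − 6824 = −1185 kJ
Reaction 2:
  Bonds broken (reactants):
    C–H: 4 × 427 = 1708
    O–H: 4 × 458 = 1832
    Σ(broken) = 3540 kJ
  Bonds formed (products):
    C=O: 2 × 790 = 1580
    H–H: 4 × 452 = 1808
    Σ(formed) = 3388 kJ
  ΔH_2 = 3540 − 3388 = +152 kJ
ΔH_1 − ΔH_2 = −1337 kJ, so reaction 1 has the more negative ΔH; |ΔH_1 − ΔH_2| = 1337 kJ.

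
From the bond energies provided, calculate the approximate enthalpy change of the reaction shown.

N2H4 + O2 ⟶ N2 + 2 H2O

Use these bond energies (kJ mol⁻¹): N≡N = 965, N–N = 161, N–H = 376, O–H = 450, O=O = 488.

ΔH ≈ −612 kJ

Bonds broken (reactants):
  N–H: 4 × 376 = 1504
  N–N: 1 × 161 = 161
  O=O: 1 × 488 = 488
  Σ(broken) = 2153 kJ
Bonds formed (products):
  N≡N: 1 × 965 = 965
  O–H: 4 × 450 = 1800
  Σ(formed) = 2765 kJ
ΔH = Σ(broken) − Σ(formed) = 2153 − 2765 = −612 kJ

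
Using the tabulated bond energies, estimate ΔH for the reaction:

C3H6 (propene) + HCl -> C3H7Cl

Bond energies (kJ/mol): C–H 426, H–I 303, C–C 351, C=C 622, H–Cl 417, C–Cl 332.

ΔH ≈ −70 kJ

Bonds broken (reactants):
  C–C: 1 × 351 = 351
  C–H: 6 × 426 = 2556
  C=C: 1 × 622 = 622
  H–Cl: 1 × 417 = 417
  Σ(broken) = 3946 kJ
Bonds formed (products):
  C–C: 2 × 351 = 702
  C–Cl: 1 × 332 = 332
  C–H: 7 × 426 = 2982
  Σ(formed) = 4016 kJ
ΔH = Σ(broken) − Σ(formed) = 3946 − 4016 = −70 kJ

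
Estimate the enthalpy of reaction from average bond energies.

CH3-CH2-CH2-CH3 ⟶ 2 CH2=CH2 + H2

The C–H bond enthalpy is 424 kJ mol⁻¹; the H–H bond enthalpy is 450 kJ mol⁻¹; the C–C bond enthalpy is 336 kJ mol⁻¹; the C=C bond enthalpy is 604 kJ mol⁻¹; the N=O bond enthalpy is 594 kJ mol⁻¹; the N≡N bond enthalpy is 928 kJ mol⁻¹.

Bonds broken (reactants):
  C–C: 3 × 336 = 1008
  C–H: 10 × 424 = 4240
  Σ(broken) = 5248 kJ
Bonds formed (products):
  C–H: 8 × 424 = 3392
  C=C: 2 × 604 = 1208
  H–H: 1 × 450 = 450
  Σ(formed) = 5050 kJ
ΔH = Σ(broken) − Σ(formed) = 5248 − 5050 = +198 kJ

ΔH ≈ +198 kJ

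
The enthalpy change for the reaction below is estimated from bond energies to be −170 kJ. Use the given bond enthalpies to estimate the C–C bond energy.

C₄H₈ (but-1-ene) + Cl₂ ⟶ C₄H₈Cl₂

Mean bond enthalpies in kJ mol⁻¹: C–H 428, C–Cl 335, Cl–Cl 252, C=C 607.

Let D be the C–C bond energy.
Σ(broken) = 2×D + 8×428 + 1×607 + 1×252 = 4283 + 2D
Σ(formed) = 3×D + 2×335 + 8×428 = 4094 + 3D
ΔH = Σ(broken) − Σ(formed) = (4283 + 2D) − (4094 + 3D) = +189 − D
Setting this equal to −170 kJ gives D = 359 kJ/mol.

D(C–C) ≈ 359 kJ/mol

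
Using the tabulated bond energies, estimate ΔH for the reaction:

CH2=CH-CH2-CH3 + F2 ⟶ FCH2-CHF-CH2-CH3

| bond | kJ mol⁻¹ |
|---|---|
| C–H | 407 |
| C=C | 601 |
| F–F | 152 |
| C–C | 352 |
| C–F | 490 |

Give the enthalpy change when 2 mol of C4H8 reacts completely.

ΔH = −1158 kJ

Bonds broken (reactants):
  C–C: 2 × 352 = 704
  C–H: 8 × 407 = 3256
  C=C: 1 × 601 = 601
  F–F: 1 × 152 = 152
  Σ(broken) = 4713 kJ
Bonds formed (products):
  C–C: 3 × 352 = 1056
  C–F: 2 × 490 = 980
  C–H: 8 × 407 = 3256
  Σ(formed) = 5292 kJ
ΔH = Σ(broken) − Σ(formed) = 4713 − 5292 = −579 kJ
For 2× the reaction as written: 2 × (−579) = −1158 kJ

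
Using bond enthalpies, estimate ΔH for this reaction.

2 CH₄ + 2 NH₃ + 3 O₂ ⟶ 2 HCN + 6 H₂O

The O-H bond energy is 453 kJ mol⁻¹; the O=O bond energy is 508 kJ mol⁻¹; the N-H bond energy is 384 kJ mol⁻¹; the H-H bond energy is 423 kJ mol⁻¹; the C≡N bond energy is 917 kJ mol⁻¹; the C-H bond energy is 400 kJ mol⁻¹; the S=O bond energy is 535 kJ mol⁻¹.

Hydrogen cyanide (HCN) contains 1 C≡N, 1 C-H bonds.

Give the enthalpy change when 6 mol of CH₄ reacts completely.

Bonds broken (reactants):
  C-H: 8 × 400 = 3200
  N-H: 6 × 384 = 2304
  O=O: 3 × 508 = 1524
  Σ(broken) = 7028 kJ
Bonds formed (products):
  C≡N: 2 × 917 = 1834
  C-H: 2 × 400 = 800
  O-H: 12 × 453 = 5436
  Σ(formed) = 8070 kJ
ΔH = Σ(broken) − Σ(formed) = 7028 − 8070 = −1042 kJ
For 3× the reaction as written: 3 × (−1042) = −3126 kJ

ΔH = −3126 kJ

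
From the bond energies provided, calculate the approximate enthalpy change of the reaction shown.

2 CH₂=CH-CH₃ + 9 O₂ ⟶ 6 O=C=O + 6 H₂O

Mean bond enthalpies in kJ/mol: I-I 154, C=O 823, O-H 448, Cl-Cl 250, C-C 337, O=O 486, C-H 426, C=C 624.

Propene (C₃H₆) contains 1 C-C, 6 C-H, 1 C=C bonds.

Bonds broken (reactants):
  C-C: 2 × 337 = 674
  C-H: 12 × 426 = 5112
  C=C: 2 × 624 = 1248
  O=O: 9 × 486 = 4374
  Σ(broken) = 11408 kJ
Bonds formed (products):
  C=O: 12 × 823 = 9876
  O-H: 12 × 448 = 5376
  Σ(formed) = 15252 kJ
ΔH = Σ(broken) − Σ(formed) = 11408 − 15252 = −3844 kJ

ΔH ≈ −3844 kJ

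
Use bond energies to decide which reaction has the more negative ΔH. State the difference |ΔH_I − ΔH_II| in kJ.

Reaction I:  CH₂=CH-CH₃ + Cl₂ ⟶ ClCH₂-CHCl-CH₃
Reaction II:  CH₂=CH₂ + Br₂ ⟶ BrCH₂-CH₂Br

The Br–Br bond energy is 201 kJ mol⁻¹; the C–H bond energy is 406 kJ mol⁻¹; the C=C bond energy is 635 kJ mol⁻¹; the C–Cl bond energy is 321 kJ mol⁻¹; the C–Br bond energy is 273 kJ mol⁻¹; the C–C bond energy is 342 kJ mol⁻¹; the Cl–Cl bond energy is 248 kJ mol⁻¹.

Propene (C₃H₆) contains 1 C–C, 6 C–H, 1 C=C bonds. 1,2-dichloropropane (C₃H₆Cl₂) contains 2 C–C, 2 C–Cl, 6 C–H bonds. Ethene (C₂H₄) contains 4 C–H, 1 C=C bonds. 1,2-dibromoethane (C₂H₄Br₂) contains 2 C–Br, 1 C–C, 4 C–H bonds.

Reaction I:
  Bonds broken (reactants):
    C–C: 1 × 342 = 342
    C–H: 6 × 406 = 2436
    C=C: 1 × 635 = 635
    Cl–Cl: 1 × 248 = 248
    Σ(broken) = 3661 kJ
  Bonds formed (products):
    C–C: 2 × 342 = 684
    C–Cl: 2 × 321 = 642
    C–H: 6 × 406 = 2436
    Σ(formed) = 3762 kJ
  ΔH_I = 3661 − 3762 = −101 kJ
Reaction II:
  Bonds broken (reactants):
    Br–Br: 1 × 201 = 201
    C–H: 4 × 406 = 1624
    C=C: 1 × 635 = 635
    Σ(broken) = 2460 kJ
  Bonds formed (products):
    C–Br: 2 × 273 = 546
    C–C: 1 × 342 = 342
    C–H: 4 × 406 = 1624
    Σ(formed) = 2512 kJ
  ΔH_II = 2460 − 2512 = −52 kJ
ΔH_I − ΔH_II = −49 kJ, so reaction I has the more negative ΔH; |ΔH_I − ΔH_II| = 49 kJ.

Reaction I, by 49 kJ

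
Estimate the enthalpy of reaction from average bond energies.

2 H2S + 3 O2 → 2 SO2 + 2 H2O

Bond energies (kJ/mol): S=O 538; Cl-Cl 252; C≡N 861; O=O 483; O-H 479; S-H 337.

Bonds broken (reactants):
  O=O: 3 × 483 = 1449
  S-H: 4 × 337 = 1348
  Σ(broken) = 2797 kJ
Bonds formed (products):
  O-H: 4 × 479 = 1916
  S=O: 4 × 538 = 2152
  Σ(formed) = 4068 kJ
ΔH = Σ(broken) − Σ(formed) = 2797 − 4068 = −1271 kJ

ΔH ≈ −1271 kJ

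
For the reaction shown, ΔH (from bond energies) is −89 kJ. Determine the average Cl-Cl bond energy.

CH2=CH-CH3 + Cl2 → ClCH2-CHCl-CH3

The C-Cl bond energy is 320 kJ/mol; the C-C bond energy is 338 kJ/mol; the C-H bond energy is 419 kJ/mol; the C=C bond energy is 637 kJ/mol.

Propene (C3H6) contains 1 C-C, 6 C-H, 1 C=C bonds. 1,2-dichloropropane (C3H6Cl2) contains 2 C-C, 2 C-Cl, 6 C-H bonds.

D(Cl-Cl) ≈ 252 kJ/mol

Let D be the Cl-Cl bond energy.
Σ(broken) = 1×338 + 6×419 + 1×637 + 1×D = 3489 + D
Σ(formed) = 2×338 + 2×320 + 6×419 = 3830
ΔH = Σ(broken) − Σ(formed) = (3489 + D) − (3830) = −341 + D
Setting this equal to −89 kJ gives D = 252 kJ/mol.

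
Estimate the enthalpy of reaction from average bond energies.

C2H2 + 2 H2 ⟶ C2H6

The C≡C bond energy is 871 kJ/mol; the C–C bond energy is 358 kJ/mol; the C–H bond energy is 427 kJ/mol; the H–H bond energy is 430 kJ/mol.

ΔH ≈ −335 kJ

Bonds broken (reactants):
  C≡C: 1 × 871 = 871
  C–H: 2 × 427 = 854
  H–H: 2 × 430 = 860
  Σ(broken) = 2585 kJ
Bonds formed (products):
  C–C: 1 × 358 = 358
  C–H: 6 × 427 = 2562
  Σ(formed) = 2920 kJ
ΔH = Σ(broken) − Σ(formed) = 2585 − 2920 = −335 kJ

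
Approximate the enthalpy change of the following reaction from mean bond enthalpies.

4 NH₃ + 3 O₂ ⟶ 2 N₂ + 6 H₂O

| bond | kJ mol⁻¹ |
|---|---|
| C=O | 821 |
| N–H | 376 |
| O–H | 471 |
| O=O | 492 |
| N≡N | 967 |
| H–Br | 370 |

ΔH ≈ −1598 kJ

Bonds broken (reactants):
  N–H: 12 × 376 = 4512
  O=O: 3 × 492 = 1476
  Σ(broken) = 5988 kJ
Bonds formed (products):
  N≡N: 2 × 967 = 1934
  O–H: 12 × 471 = 5652
  Σ(formed) = 7586 kJ
ΔH = Σ(broken) − Σ(formed) = 5988 − 7586 = −1598 kJ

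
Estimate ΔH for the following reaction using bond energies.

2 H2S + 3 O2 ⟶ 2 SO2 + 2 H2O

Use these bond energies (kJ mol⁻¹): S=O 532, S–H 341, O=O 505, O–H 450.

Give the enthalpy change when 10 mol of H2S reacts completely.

Bonds broken (reactants):
  O=O: 3 × 505 = 1515
  S–H: 4 × 341 = 1364
  Σ(broken) = 2879 kJ
Bonds formed (products):
  O–H: 4 × 450 = 1800
  S=O: 4 × 532 = 2128
  Σ(formed) = 3928 kJ
ΔH = Σ(broken) − Σ(formed) = 2879 − 3928 = −1049 kJ
For 5× the reaction as written: 5 × (−1049) = −5245 kJ

ΔH = −5245 kJ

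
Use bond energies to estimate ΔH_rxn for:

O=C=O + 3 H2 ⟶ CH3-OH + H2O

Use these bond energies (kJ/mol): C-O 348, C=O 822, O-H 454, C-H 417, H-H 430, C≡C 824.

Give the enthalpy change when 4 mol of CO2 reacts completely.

ΔH = −108 kJ

Bonds broken (reactants):
  C=O: 2 × 822 = 1644
  H-H: 3 × 430 = 1290
  Σ(broken) = 2934 kJ
Bonds formed (products):
  C-H: 3 × 417 = 1251
  C-O: 1 × 348 = 348
  O-H: 3 × 454 = 1362
  Σ(formed) = 2961 kJ
ΔH = Σ(broken) − Σ(formed) = 2934 − 2961 = −27 kJ
For 4× the reaction as written: 4 × (−27) = −108 kJ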